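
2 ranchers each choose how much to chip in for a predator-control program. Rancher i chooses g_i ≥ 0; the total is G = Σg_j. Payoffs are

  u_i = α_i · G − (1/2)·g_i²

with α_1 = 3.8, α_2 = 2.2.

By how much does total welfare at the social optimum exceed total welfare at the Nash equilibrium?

Rancher i's FOC: ∂u_i/∂g_i = α_i − g_i = 0, so g_i* = α_i.
NE contributions = (3.8, 2.2); G = 6.
W^NE = (Σα)·G − ½Σα_i² = 6² − ½·19.28 = 26.36.
Planner sets g_i = Σα_j = 6 for every i, so G^SO = 2·6 = 12.
W^SO = (Σα)·G^SO − ½·2·(Σα)² = (2/2)·6² = 36.
Deadweight loss = W^SO − W^NE = 9.64.

9.64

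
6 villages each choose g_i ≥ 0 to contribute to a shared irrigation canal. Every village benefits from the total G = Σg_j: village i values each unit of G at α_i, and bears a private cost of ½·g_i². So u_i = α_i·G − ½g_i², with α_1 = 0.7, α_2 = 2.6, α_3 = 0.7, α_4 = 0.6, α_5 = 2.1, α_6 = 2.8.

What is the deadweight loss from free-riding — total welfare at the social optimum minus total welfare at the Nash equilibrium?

190.675

Village i's FOC: ∂u_i/∂g_i = α_i − g_i = 0, so g_i* = α_i.
NE contributions = (0.7, 2.6, 0.7, 0.6, 2.1, 2.8); G = 9.5.
W^NE = (Σα)·G − ½Σα_i² = 9.5² − ½·20.35 = 80.075.
Planner sets g_i = Σα_j = 9.5 for every i, so G^SO = 6·9.5 = 57.
W^SO = (Σα)·G^SO − ½·6·(Σα)² = (6/2)·9.5² = 270.75.
Deadweight loss = W^SO − W^NE = 190.675.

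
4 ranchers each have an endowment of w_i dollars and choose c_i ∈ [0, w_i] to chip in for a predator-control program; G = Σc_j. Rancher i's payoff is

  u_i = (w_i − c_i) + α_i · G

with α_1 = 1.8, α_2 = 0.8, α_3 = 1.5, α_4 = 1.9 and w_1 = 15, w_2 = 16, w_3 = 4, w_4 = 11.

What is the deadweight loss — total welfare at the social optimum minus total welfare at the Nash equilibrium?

∂u_i/∂c_i = α_i − 1, so rancher i contributes w_i if α_i > 1, else 0.
α_i > 1 for i ∈ {1, 3, 4}; NE contributions (15, 0, 4, 11), G = 30.
W^NE = Σw_i − G^NE + (Σα_i)·G^NE = 46 + 5·30 = 196.
Planner: ∂(Σu_j)/∂c_i = Σα_j − 1 = 5 > 0, so everyone contributes w_i; G^SO = 46, W^SO = 46 + 5·46 = 276.
Deadweight loss = 80.

80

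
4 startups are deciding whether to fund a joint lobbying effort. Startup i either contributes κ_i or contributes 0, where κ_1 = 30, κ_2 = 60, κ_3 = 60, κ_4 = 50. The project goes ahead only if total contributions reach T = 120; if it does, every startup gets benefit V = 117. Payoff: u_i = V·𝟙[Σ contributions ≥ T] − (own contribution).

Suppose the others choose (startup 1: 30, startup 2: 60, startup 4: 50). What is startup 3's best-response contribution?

0

Others' total = 140 ≥ 120; contributing adds cost 60 for no extra benefit.
Best response: 0.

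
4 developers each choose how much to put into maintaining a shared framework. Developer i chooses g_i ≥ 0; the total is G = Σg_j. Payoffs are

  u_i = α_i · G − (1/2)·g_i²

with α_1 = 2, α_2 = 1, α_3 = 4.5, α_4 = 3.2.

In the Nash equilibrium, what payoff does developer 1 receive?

19.4

Developer i's FOC: ∂u_i/∂g_i = α_i − g_i = 0, so g_i* = α_i.
NE contributions = (2, 1, 4.5, 3.2); G = 10.7.
u_1 = α_1·G − ½·(g_1)² = 2·10.7 − ½·2² = 19.4.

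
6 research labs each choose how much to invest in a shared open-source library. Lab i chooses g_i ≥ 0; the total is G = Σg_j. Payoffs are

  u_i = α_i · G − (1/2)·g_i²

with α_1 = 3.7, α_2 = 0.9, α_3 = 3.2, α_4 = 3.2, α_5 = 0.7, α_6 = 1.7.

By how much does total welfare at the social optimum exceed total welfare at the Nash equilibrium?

Lab i's FOC: ∂u_i/∂g_i = α_i − g_i = 0, so g_i* = α_i.
NE contributions = (3.7, 0.9, 3.2, 3.2, 0.7, 1.7); G = 13.4.
W^NE = (Σα)·G − ½Σα_i² = 13.4² − ½·38.36 = 160.38.
Planner sets g_i = Σα_j = 13.4 for every i, so G^SO = 6·13.4 = 80.4.
W^SO = (Σα)·G^SO − ½·6·(Σα)² = (6/2)·13.4² = 538.68.
Deadweight loss = W^SO − W^NE = 378.3.

378.3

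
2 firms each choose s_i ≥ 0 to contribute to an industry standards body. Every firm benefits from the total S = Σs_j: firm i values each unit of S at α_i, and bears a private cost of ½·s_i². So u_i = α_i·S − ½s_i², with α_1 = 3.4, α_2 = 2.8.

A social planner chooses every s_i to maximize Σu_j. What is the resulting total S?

12.4

Planner FOC: ∂(Σu_j)/∂s_i = (Σα_j) − s_i = 0, so s_i^SO = Σα_j = 6.2 for every i; S^SO = 12.4.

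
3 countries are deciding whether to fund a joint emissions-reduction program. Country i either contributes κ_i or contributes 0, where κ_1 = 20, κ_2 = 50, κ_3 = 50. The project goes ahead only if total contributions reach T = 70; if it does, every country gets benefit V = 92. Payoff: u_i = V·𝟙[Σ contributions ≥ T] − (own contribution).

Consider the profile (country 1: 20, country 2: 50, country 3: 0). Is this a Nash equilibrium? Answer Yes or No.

Yes

Total = 70 ≥ 70: provided.
Country 1 (pledges 20, payoff 72): dropping to 0 → total 50, payoff 0. No gain.
Country 2 (pledges 50, payoff 42): dropping to 0 → total 20, payoff 0. No gain.
Country 3 (pledges 0, payoff 92): pledging 50 → total 120, payoff 42. No gain.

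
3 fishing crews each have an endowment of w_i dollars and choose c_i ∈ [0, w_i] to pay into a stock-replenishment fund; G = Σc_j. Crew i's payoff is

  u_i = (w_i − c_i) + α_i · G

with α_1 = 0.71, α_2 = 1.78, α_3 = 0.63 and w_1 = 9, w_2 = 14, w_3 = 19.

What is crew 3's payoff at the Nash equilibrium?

∂u_i/∂c_i = α_i − 1, so crew i contributes w_i if α_i > 1, else 0.
α_i > 1 for i ∈ {2}; NE contributions (0, 14, 0), G = 14.
u_3 = (19 − 0) + 0.63·14 = 27.82.

27.82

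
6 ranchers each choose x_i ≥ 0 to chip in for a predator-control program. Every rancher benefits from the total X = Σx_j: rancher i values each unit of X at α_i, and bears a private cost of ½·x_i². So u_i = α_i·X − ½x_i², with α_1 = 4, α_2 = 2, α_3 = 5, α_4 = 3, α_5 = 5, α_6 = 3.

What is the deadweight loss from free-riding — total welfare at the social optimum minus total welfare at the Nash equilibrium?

1012

Rancher i's FOC: ∂u_i/∂x_i = α_i − x_i = 0, so x_i* = α_i.
NE contributions = (4, 2, 5, 3, 5, 3); X = 22.
W^NE = (Σα)·X − ½Σα_i² = 22² − ½·88 = 440.
Planner sets x_i = Σα_j = 22 for every i, so X^SO = 6·22 = 132.
W^SO = (Σα)·X^SO − ½·6·(Σα)² = (6/2)·22² = 1452.
Deadweight loss = W^SO − W^NE = 1012.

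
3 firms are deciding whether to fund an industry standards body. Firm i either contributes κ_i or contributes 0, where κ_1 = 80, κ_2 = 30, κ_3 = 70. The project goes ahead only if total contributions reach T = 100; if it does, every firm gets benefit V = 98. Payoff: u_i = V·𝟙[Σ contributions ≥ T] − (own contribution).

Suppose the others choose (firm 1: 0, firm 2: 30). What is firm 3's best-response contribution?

70

Others' total = 30. Contributing 70 brings total to 100 ≥ 100: gain V − κ_3 = 28.
Best response: 70.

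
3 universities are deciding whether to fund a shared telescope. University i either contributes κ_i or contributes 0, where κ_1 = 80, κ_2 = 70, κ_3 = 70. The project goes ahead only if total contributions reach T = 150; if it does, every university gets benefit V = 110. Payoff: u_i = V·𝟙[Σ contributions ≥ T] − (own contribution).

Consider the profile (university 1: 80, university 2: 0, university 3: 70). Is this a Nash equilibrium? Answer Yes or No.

Total = 150 ≥ 150: provided.
University 1 (pledges 80, payoff 30): dropping to 0 → total 70, payoff 0. No gain.
University 2 (pledges 0, payoff 110): pledging 70 → total 220, payoff 40. No gain.
University 3 (pledges 70, payoff 40): dropping to 0 → total 80, payoff 0. No gain.

Yes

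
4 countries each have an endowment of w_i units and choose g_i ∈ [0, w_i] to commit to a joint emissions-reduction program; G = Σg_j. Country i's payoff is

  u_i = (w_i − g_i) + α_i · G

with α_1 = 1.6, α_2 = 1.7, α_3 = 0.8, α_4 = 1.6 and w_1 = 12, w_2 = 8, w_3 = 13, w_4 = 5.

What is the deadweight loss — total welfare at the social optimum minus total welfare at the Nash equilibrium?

∂u_i/∂g_i = α_i − 1, so country i contributes w_i if α_i > 1, else 0.
α_i > 1 for i ∈ {1, 2, 4}; NE contributions (12, 8, 0, 5), G = 25.
W^NE = Σw_i − G^NE + (Σα_i)·G^NE = 38 + 4.7·25 = 155.5.
Planner: ∂(Σu_j)/∂g_i = Σα_j − 1 = 4.7 > 0, so everyone contributes w_i; G^SO = 38, W^SO = 38 + 4.7·38 = 216.6.
Deadweight loss = 61.1.

61.1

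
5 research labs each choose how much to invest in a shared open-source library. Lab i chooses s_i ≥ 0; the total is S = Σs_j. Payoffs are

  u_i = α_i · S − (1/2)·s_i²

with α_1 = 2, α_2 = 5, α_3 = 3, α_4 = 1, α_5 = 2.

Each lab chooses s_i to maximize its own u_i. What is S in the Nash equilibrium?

13

Lab i's FOC: ∂u_i/∂s_i = α_i − s_i = 0, so s_i* = α_i.
NE contributions = (2, 5, 3, 1, 2); S = 13.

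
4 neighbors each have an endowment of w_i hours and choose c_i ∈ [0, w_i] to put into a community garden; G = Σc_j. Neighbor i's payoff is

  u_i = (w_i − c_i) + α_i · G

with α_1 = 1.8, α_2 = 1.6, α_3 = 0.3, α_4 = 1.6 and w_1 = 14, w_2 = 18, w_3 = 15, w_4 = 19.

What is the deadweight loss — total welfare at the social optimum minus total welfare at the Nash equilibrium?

64.5

∂u_i/∂c_i = α_i − 1, so neighbor i contributes w_i if α_i > 1, else 0.
α_i > 1 for i ∈ {1, 2, 4}; NE contributions (14, 18, 0, 19), G = 51.
W^NE = Σw_i − G^NE + (Σα_i)·G^NE = 66 + 4.3·51 = 285.3.
Planner: ∂(Σu_j)/∂c_i = Σα_j − 1 = 4.3 > 0, so everyone contributes w_i; G^SO = 66, W^SO = 66 + 4.3·66 = 349.8.
Deadweight loss = 64.5.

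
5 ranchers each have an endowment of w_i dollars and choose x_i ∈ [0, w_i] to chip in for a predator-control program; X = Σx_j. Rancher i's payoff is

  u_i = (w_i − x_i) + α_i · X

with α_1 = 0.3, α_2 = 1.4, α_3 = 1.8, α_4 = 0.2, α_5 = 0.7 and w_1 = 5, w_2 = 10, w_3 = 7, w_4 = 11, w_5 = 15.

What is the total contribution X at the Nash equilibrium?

∂u_i/∂x_i = α_i − 1, so rancher i contributes w_i if α_i > 1, else 0.
α_i > 1 for i ∈ {2, 3}; NE contributions (0, 10, 7, 0, 0), X = 17.

17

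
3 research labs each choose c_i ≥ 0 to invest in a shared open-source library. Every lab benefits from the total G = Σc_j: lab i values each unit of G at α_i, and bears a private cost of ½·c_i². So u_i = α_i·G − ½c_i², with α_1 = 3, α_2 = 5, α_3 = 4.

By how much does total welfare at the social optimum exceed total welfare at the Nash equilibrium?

97

Lab i's FOC: ∂u_i/∂c_i = α_i − c_i = 0, so c_i* = α_i.
NE contributions = (3, 5, 4); G = 12.
W^NE = (Σα)·G − ½Σα_i² = 12² − ½·50 = 119.
Planner sets c_i = Σα_j = 12 for every i, so G^SO = 3·12 = 36.
W^SO = (Σα)·G^SO − ½·3·(Σα)² = (3/2)·12² = 216.
Deadweight loss = W^SO − W^NE = 97.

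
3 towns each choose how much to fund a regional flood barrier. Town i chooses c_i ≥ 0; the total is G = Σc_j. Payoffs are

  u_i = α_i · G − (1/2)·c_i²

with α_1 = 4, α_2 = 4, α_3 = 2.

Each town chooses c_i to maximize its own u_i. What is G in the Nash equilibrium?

Town i's FOC: ∂u_i/∂c_i = α_i − c_i = 0, so c_i* = α_i.
NE contributions = (4, 4, 2); G = 10.

10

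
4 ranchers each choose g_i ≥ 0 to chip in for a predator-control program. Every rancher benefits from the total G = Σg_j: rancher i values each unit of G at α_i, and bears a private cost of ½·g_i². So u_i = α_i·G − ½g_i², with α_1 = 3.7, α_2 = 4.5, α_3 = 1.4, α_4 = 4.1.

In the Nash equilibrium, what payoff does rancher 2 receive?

51.525

Rancher i's FOC: ∂u_i/∂g_i = α_i − g_i = 0, so g_i* = α_i.
NE contributions = (3.7, 4.5, 1.4, 4.1); G = 13.7.
u_2 = α_2·G − ½·(g_2)² = 4.5·13.7 − ½·4.5² = 51.525.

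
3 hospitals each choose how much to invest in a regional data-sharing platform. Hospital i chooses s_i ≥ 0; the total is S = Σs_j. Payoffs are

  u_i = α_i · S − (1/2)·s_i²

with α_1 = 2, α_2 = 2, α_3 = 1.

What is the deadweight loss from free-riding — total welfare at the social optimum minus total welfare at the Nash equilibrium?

Hospital i's FOC: ∂u_i/∂s_i = α_i − s_i = 0, so s_i* = α_i.
NE contributions = (2, 2, 1); S = 5.
W^NE = (Σα)·S − ½Σα_i² = 5² − ½·9 = 20.5.
Planner sets s_i = Σα_j = 5 for every i, so S^SO = 3·5 = 15.
W^SO = (Σα)·S^SO − ½·3·(Σα)² = (3/2)·5² = 37.5.
Deadweight loss = W^SO − W^NE = 17.

17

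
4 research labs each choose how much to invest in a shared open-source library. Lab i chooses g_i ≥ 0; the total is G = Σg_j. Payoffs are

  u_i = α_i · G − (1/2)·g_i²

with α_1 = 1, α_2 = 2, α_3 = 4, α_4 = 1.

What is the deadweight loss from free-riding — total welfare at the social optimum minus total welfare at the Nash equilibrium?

75

Lab i's FOC: ∂u_i/∂g_i = α_i − g_i = 0, so g_i* = α_i.
NE contributions = (1, 2, 4, 1); G = 8.
W^NE = (Σα)·G − ½Σα_i² = 8² − ½·22 = 53.
Planner sets g_i = Σα_j = 8 for every i, so G^SO = 4·8 = 32.
W^SO = (Σα)·G^SO − ½·4·(Σα)² = (4/2)·8² = 128.
Deadweight loss = W^SO − W^NE = 75.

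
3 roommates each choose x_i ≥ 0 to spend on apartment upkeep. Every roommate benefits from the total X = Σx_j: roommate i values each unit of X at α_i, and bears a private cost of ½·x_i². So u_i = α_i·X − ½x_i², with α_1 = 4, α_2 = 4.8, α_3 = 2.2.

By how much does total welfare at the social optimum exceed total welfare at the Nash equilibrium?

Roommate i's FOC: ∂u_i/∂x_i = α_i − x_i = 0, so x_i* = α_i.
NE contributions = (4, 4.8, 2.2); X = 11.
W^NE = (Σα)·X − ½Σα_i² = 11² − ½·43.88 = 99.06.
Planner sets x_i = Σα_j = 11 for every i, so X^SO = 3·11 = 33.
W^SO = (Σα)·X^SO − ½·3·(Σα)² = (3/2)·11² = 181.5.
Deadweight loss = W^SO − W^NE = 82.44.

82.44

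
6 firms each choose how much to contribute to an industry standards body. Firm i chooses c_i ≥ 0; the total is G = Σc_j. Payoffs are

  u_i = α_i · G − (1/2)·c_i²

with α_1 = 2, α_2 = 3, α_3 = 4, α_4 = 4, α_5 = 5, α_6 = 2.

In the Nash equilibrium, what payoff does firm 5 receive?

Firm i's FOC: ∂u_i/∂c_i = α_i − c_i = 0, so c_i* = α_i.
NE contributions = (2, 3, 4, 4, 5, 2); G = 20.
u_5 = α_5·G − ½·(c_5)² = 5·20 − ½·5² = 87.5.

87.5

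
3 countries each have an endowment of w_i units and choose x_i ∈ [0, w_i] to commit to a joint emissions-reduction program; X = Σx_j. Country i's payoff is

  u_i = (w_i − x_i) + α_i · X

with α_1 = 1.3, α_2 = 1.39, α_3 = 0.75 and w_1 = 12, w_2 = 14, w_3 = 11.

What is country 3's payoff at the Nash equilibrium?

30.5

∂u_i/∂x_i = α_i − 1, so country i contributes w_i if α_i > 1, else 0.
α_i > 1 for i ∈ {1, 2}; NE contributions (12, 14, 0), X = 26.
u_3 = (11 − 0) + 0.75·26 = 30.5.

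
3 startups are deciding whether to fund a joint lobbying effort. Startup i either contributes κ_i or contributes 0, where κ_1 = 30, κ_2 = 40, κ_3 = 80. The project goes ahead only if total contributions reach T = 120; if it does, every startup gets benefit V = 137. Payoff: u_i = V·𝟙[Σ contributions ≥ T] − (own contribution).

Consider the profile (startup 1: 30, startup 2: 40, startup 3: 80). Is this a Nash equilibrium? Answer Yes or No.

Total = 150 ≥ 120: provided.
Startup 1 (pledges 30, payoff 107): dropping to 0 → total 120, payoff 137. Profitable deviation.

No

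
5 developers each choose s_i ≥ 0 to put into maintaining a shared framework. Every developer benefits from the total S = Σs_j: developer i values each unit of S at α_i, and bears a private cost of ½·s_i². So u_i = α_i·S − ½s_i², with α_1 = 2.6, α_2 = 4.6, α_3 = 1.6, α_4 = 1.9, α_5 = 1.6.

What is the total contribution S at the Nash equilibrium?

12.3

Developer i's FOC: ∂u_i/∂s_i = α_i − s_i = 0, so s_i* = α_i.
NE contributions = (2.6, 4.6, 1.6, 1.9, 1.6); S = 12.3.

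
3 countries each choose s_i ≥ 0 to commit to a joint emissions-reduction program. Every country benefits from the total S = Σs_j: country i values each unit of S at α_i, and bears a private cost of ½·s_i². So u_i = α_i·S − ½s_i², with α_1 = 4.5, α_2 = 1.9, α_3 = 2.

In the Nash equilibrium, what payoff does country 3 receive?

Country i's FOC: ∂u_i/∂s_i = α_i − s_i = 0, so s_i* = α_i.
NE contributions = (4.5, 1.9, 2); S = 8.4.
u_3 = α_3·S − ½·(s_3)² = 2·8.4 − ½·2² = 14.8.

14.8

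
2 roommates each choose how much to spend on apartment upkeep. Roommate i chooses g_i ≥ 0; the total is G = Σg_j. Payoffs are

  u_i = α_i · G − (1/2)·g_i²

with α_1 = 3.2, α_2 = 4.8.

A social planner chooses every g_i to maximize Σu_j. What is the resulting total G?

Planner FOC: ∂(Σu_j)/∂g_i = (Σα_j) − g_i = 0, so g_i^SO = Σα_j = 8 for every i; G^SO = 16.

16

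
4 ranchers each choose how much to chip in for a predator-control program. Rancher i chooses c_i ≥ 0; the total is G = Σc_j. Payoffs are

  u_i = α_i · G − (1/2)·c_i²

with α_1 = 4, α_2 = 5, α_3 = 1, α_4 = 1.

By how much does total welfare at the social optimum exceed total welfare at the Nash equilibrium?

Rancher i's FOC: ∂u_i/∂c_i = α_i − c_i = 0, so c_i* = α_i.
NE contributions = (4, 5, 1, 1); G = 11.
W^NE = (Σα)·G − ½Σα_i² = 11² − ½·43 = 99.5.
Planner sets c_i = Σα_j = 11 for every i, so G^SO = 4·11 = 44.
W^SO = (Σα)·G^SO − ½·4·(Σα)² = (4/2)·11² = 242.
Deadweight loss = W^SO − W^NE = 142.5.

142.5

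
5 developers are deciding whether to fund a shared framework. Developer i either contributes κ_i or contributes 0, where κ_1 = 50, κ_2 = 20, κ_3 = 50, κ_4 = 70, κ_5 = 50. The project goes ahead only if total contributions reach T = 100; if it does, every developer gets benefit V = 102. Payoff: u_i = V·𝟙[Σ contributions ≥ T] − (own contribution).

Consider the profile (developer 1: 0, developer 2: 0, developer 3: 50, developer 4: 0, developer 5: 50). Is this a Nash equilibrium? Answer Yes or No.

Yes

Total = 100 ≥ 100: provided.
Developer 1 (pledges 0, payoff 102): pledging 50 → total 150, payoff 52. No gain.
Developer 2 (pledges 0, payoff 102): pledging 20 → total 120, payoff 82. No gain.
Developer 3 (pledges 50, payoff 52): dropping to 0 → total 50, payoff 0. No gain.
Developer 4 (pledges 0, payoff 102): pledging 70 → total 170, payoff 32. No gain.
Developer 5 (pledges 50, payoff 52): dropping to 0 → total 50, payoff 0. No gain.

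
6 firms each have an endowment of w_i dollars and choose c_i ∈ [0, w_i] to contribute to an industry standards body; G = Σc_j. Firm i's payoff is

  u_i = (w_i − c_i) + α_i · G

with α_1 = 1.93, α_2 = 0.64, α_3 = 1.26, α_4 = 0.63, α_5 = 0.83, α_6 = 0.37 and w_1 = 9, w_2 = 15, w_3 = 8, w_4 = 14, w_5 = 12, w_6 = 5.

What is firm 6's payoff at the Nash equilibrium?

∂u_i/∂c_i = α_i − 1, so firm i contributes w_i if α_i > 1, else 0.
α_i > 1 for i ∈ {1, 3}; NE contributions (9, 0, 8, 0, 0, 0), G = 17.
u_6 = (5 − 0) + 0.37·17 = 11.29.

11.29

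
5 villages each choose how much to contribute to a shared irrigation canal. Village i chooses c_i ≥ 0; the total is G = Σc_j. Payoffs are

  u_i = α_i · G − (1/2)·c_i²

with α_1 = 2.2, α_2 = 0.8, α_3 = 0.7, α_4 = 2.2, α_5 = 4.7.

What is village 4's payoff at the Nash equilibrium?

20.9

Village i's FOC: ∂u_i/∂c_i = α_i − c_i = 0, so c_i* = α_i.
NE contributions = (2.2, 0.8, 0.7, 2.2, 4.7); G = 10.6.
u_4 = α_4·G − ½·(c_4)² = 2.2·10.6 − ½·2.2² = 20.9.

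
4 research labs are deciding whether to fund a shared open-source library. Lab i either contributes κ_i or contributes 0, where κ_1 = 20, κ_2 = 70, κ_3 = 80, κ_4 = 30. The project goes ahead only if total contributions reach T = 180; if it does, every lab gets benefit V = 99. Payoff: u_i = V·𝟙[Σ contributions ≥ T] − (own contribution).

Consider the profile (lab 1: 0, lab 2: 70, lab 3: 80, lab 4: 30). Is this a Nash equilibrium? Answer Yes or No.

Total = 180 ≥ 180: provided.
Lab 1 (pledges 0, payoff 99): pledging 20 → total 200, payoff 79. No gain.
Lab 2 (pledges 70, payoff 29): dropping to 0 → total 110, payoff 0. No gain.
Lab 3 (pledges 80, payoff 19): dropping to 0 → total 100, payoff 0. No gain.
Lab 4 (pledges 30, payoff 69): dropping to 0 → total 150, payoff 0. No gain.

Yes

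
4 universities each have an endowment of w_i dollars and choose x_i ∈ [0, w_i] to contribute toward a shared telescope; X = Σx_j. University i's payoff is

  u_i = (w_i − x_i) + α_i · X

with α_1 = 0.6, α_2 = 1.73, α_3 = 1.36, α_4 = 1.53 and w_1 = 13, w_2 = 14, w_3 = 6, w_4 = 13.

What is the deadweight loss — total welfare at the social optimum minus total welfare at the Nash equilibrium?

∂u_i/∂x_i = α_i − 1, so university i contributes w_i if α_i > 1, else 0.
α_i > 1 for i ∈ {2, 3, 4}; NE contributions (0, 14, 6, 13), X = 33.
W^NE = Σw_i − X^NE + (Σα_i)·X^NE = 46 + 4.22·33 = 185.26.
Planner: ∂(Σu_j)/∂x_i = Σα_j − 1 = 4.22 > 0, so everyone contributes w_i; X^SO = 46, W^SO = 46 + 4.22·46 = 240.12.
Deadweight loss = 54.86.

54.86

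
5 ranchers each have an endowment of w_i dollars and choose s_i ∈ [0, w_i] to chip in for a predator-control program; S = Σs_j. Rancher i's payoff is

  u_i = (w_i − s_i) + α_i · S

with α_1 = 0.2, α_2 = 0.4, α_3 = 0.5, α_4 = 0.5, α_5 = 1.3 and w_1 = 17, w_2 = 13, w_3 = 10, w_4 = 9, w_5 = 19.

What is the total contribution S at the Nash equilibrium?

19

∂u_i/∂s_i = α_i − 1, so rancher i contributes w_i if α_i > 1, else 0.
α_i > 1 for i ∈ {5}; NE contributions (0, 0, 0, 0, 19), S = 19.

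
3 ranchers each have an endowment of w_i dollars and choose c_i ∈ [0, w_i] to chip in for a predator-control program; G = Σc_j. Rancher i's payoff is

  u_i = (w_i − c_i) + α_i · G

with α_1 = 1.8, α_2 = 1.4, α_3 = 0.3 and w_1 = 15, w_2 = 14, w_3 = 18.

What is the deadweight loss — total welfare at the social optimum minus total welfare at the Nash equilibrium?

∂u_i/∂c_i = α_i − 1, so rancher i contributes w_i if α_i > 1, else 0.
α_i > 1 for i ∈ {1, 2}; NE contributions (15, 14, 0), G = 29.
W^NE = Σw_i − G^NE + (Σα_i)·G^NE = 47 + 2.5·29 = 119.5.
Planner: ∂(Σu_j)/∂c_i = Σα_j − 1 = 2.5 > 0, so everyone contributes w_i; G^SO = 47, W^SO = 47 + 2.5·47 = 164.5.
Deadweight loss = 45.

45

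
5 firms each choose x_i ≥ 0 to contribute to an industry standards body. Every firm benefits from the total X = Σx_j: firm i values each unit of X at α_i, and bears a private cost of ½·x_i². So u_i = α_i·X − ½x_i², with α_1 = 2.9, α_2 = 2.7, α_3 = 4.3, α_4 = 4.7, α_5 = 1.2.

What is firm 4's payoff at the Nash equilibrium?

63.215

Firm i's FOC: ∂u_i/∂x_i = α_i − x_i = 0, so x_i* = α_i.
NE contributions = (2.9, 2.7, 4.3, 4.7, 1.2); X = 15.8.
u_4 = α_4·X − ½·(x_4)² = 4.7·15.8 − ½·4.7² = 63.215.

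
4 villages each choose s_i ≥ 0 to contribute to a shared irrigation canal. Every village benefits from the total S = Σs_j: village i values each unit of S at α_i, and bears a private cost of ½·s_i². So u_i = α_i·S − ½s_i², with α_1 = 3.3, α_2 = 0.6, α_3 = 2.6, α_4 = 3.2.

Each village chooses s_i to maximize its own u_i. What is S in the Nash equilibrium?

9.7

Village i's FOC: ∂u_i/∂s_i = α_i − s_i = 0, so s_i* = α_i.
NE contributions = (3.3, 0.6, 2.6, 3.2); S = 9.7.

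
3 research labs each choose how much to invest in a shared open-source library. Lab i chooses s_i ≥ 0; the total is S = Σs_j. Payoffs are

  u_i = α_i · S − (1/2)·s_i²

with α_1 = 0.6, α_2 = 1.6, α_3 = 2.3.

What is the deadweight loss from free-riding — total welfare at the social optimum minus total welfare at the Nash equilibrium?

14.23

Lab i's FOC: ∂u_i/∂s_i = α_i − s_i = 0, so s_i* = α_i.
NE contributions = (0.6, 1.6, 2.3); S = 4.5.
W^NE = (Σα)·S − ½Σα_i² = 4.5² − ½·8.21 = 16.145.
Planner sets s_i = Σα_j = 4.5 for every i, so S^SO = 3·4.5 = 13.5.
W^SO = (Σα)·S^SO − ½·3·(Σα)² = (3/2)·4.5² = 30.375.
Deadweight loss = W^SO − W^NE = 14.23.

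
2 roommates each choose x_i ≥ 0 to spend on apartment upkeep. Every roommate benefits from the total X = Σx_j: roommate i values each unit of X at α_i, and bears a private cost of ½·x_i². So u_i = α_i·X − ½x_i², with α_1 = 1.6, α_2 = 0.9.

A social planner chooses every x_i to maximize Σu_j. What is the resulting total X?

Planner FOC: ∂(Σu_j)/∂x_i = (Σα_j) − x_i = 0, so x_i^SO = Σα_j = 2.5 for every i; X^SO = 5.

5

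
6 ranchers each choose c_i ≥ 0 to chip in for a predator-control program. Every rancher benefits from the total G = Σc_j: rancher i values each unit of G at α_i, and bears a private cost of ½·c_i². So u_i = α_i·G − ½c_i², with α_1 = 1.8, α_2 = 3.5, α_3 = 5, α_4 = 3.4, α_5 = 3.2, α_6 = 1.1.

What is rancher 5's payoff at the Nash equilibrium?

52.48

Rancher i's FOC: ∂u_i/∂c_i = α_i − c_i = 0, so c_i* = α_i.
NE contributions = (1.8, 3.5, 5, 3.4, 3.2, 1.1); G = 18.
u_5 = α_5·G − ½·(c_5)² = 3.2·18 − ½·3.2² = 52.48.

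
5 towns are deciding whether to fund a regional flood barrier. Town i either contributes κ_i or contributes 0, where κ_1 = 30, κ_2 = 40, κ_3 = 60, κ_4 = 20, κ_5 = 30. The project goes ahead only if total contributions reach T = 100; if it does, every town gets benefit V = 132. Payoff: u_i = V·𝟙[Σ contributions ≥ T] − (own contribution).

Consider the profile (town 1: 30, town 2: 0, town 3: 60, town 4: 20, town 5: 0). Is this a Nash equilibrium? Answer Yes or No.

Total = 110 ≥ 100: provided.
Town 1 (pledges 30, payoff 102): dropping to 0 → total 80, payoff 0. No gain.
Town 2 (pledges 0, payoff 132): pledging 40 → total 150, payoff 92. No gain.
Town 3 (pledges 60, payoff 72): dropping to 0 → total 50, payoff 0. No gain.
Town 4 (pledges 20, payoff 112): dropping to 0 → total 90, payoff 0. No gain.
Town 5 (pledges 0, payoff 132): pledging 30 → total 140, payoff 102. No gain.

Yes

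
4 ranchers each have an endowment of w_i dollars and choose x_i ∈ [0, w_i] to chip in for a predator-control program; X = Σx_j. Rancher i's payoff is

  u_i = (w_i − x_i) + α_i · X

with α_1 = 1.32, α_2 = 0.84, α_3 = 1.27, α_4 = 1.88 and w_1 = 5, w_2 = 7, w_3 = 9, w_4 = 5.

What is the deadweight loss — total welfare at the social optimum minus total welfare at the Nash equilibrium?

∂u_i/∂x_i = α_i − 1, so rancher i contributes w_i if α_i > 1, else 0.
α_i > 1 for i ∈ {1, 3, 4}; NE contributions (5, 0, 9, 5), X = 19.
W^NE = Σw_i − X^NE + (Σα_i)·X^NE = 26 + 4.31·19 = 107.89.
Planner: ∂(Σu_j)/∂x_i = Σα_j − 1 = 4.31 > 0, so everyone contributes w_i; X^SO = 26, W^SO = 26 + 4.31·26 = 138.06.
Deadweight loss = 30.17.

30.17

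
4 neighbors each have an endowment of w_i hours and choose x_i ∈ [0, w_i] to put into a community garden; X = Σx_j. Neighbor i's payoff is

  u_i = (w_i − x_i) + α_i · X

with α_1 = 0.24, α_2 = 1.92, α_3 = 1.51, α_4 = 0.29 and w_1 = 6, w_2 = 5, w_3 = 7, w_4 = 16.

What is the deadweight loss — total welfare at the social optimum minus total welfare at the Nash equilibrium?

∂u_i/∂x_i = α_i − 1, so neighbor i contributes w_i if α_i > 1, else 0.
α_i > 1 for i ∈ {2, 3}; NE contributions (0, 5, 7, 0), X = 12.
W^NE = Σw_i − X^NE + (Σα_i)·X^NE = 34 + 2.96·12 = 69.52.
Planner: ∂(Σu_j)/∂x_i = Σα_j − 1 = 2.96 > 0, so everyone contributes w_i; X^SO = 34, W^SO = 34 + 2.96·34 = 134.64.
Deadweight loss = 65.12.

65.12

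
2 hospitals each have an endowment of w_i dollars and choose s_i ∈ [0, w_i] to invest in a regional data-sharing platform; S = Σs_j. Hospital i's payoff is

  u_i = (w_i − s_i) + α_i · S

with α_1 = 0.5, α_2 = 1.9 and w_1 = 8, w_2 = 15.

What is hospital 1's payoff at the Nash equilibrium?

15.5

∂u_i/∂s_i = α_i − 1, so hospital i contributes w_i if α_i > 1, else 0.
α_i > 1 for i ∈ {2}; NE contributions (0, 15), S = 15.
u_1 = (8 − 0) + 0.5·15 = 15.5.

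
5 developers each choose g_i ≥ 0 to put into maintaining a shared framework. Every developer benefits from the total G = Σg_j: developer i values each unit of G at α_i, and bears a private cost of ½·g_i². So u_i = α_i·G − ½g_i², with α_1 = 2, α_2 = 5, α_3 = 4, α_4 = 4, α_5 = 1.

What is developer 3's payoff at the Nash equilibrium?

Developer i's FOC: ∂u_i/∂g_i = α_i − g_i = 0, so g_i* = α_i.
NE contributions = (2, 5, 4, 4, 1); G = 16.
u_3 = α_3·G − ½·(g_3)² = 4·16 − ½·4² = 56.

56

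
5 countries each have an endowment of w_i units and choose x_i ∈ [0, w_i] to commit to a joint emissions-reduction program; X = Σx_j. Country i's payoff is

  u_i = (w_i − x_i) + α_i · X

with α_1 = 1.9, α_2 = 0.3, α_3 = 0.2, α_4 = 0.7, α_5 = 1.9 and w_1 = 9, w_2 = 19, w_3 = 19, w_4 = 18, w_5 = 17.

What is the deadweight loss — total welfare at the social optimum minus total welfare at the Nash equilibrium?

∂u_i/∂x_i = α_i − 1, so country i contributes w_i if α_i > 1, else 0.
α_i > 1 for i ∈ {1, 5}; NE contributions (9, 0, 0, 0, 17), X = 26.
W^NE = Σw_i − X^NE + (Σα_i)·X^NE = 82 + 4·26 = 186.
Planner: ∂(Σu_j)/∂x_i = Σα_j − 1 = 4 > 0, so everyone contributes w_i; X^SO = 82, W^SO = 82 + 4·82 = 410.
Deadweight loss = 224.

224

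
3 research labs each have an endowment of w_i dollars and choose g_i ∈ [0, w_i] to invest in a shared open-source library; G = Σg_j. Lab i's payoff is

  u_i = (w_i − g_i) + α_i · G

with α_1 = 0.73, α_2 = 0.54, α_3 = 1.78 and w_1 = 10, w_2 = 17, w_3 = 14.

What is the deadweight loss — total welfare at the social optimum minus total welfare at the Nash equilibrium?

∂u_i/∂g_i = α_i − 1, so lab i contributes w_i if α_i > 1, else 0.
α_i > 1 for i ∈ {3}; NE contributions (0, 0, 14), G = 14.
W^NE = Σw_i − G^NE + (Σα_i)·G^NE = 41 + 2.05·14 = 69.7.
Planner: ∂(Σu_j)/∂g_i = Σα_j − 1 = 2.05 > 0, so everyone contributes w_i; G^SO = 41, W^SO = 41 + 2.05·41 = 125.05.
Deadweight loss = 55.35.

55.35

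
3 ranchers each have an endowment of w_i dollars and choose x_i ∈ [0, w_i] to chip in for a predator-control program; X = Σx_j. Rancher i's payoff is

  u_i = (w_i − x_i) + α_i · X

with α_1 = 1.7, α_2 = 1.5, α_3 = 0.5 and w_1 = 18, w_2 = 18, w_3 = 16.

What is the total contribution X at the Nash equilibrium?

36

∂u_i/∂x_i = α_i − 1, so rancher i contributes w_i if α_i > 1, else 0.
α_i > 1 for i ∈ {1, 2}; NE contributions (18, 18, 0), X = 36.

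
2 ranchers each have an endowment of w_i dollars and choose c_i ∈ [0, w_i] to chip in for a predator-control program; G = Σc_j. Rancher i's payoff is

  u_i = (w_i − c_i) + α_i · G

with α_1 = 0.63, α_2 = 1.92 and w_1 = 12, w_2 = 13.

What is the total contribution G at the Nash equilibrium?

13

∂u_i/∂c_i = α_i − 1, so rancher i contributes w_i if α_i > 1, else 0.
α_i > 1 for i ∈ {2}; NE contributions (0, 13), G = 13.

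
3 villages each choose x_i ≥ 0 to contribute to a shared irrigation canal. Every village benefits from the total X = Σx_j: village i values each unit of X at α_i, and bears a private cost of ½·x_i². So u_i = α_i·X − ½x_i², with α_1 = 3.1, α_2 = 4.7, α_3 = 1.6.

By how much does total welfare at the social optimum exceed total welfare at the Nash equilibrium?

61.31

Village i's FOC: ∂u_i/∂x_i = α_i − x_i = 0, so x_i* = α_i.
NE contributions = (3.1, 4.7, 1.6); X = 9.4.
W^NE = (Σα)·X − ½Σα_i² = 9.4² − ½·34.26 = 71.23.
Planner sets x_i = Σα_j = 9.4 for every i, so X^SO = 3·9.4 = 28.2.
W^SO = (Σα)·X^SO − ½·3·(Σα)² = (3/2)·9.4² = 132.54.
Deadweight loss = W^SO − W^NE = 61.31.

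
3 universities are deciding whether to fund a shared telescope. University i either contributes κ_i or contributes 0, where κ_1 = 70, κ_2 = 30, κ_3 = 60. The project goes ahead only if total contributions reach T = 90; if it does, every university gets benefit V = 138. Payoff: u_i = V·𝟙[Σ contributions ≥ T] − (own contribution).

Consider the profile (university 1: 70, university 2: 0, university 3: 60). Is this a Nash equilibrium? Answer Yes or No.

Yes

Total = 130 ≥ 90: provided.
University 1 (pledges 70, payoff 68): dropping to 0 → total 60, payoff 0. No gain.
University 2 (pledges 0, payoff 138): pledging 30 → total 160, payoff 108. No gain.
University 3 (pledges 60, payoff 78): dropping to 0 → total 70, payoff 0. No gain.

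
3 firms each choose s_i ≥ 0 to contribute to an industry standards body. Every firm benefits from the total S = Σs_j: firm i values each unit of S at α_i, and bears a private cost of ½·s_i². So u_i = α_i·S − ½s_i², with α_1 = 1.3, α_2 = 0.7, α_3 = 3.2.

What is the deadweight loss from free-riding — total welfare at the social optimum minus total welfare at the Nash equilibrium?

Firm i's FOC: ∂u_i/∂s_i = α_i − s_i = 0, so s_i* = α_i.
NE contributions = (1.3, 0.7, 3.2); S = 5.2.
W^NE = (Σα)·S − ½Σα_i² = 5.2² − ½·12.42 = 20.83.
Planner sets s_i = Σα_j = 5.2 for every i, so S^SO = 3·5.2 = 15.6.
W^SO = (Σα)·S^SO − ½·3·(Σα)² = (3/2)·5.2² = 40.56.
Deadweight loss = W^SO − W^NE = 19.73.

19.73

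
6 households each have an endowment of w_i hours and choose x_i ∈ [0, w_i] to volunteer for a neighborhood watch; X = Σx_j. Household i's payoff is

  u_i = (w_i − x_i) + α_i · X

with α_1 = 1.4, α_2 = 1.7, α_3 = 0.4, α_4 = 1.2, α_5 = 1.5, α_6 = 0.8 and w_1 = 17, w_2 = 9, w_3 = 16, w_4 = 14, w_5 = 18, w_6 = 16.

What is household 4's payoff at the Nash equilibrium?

69.6

∂u_i/∂x_i = α_i − 1, so household i contributes w_i if α_i > 1, else 0.
α_i > 1 for i ∈ {1, 2, 4, 5}; NE contributions (17, 9, 0, 14, 18, 0), X = 58.
u_4 = (14 − 14) + 1.2·58 = 69.6.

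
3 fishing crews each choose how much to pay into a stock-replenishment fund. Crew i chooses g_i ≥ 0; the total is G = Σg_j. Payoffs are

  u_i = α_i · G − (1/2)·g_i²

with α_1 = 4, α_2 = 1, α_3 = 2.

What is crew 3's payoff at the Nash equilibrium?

Crew i's FOC: ∂u_i/∂g_i = α_i − g_i = 0, so g_i* = α_i.
NE contributions = (4, 1, 2); G = 7.
u_3 = α_3·G − ½·(g_3)² = 2·7 − ½·2² = 12.

12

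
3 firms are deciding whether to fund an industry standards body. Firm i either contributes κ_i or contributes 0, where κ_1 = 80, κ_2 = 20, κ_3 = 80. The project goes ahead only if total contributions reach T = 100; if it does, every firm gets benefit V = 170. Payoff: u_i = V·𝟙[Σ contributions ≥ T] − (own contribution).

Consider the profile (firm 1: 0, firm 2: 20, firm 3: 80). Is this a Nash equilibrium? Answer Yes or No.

Total = 100 ≥ 100: provided.
Firm 1 (pledges 0, payoff 170): pledging 80 → total 180, payoff 90. No gain.
Firm 2 (pledges 20, payoff 150): dropping to 0 → total 80, payoff 0. No gain.
Firm 3 (pledges 80, payoff 90): dropping to 0 → total 20, payoff 0. No gain.

Yes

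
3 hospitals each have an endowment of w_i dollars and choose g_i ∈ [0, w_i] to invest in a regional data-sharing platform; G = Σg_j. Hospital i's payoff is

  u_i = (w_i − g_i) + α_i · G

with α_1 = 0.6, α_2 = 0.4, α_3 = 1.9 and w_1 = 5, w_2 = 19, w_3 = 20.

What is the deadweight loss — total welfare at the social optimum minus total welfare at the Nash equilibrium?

45.6

∂u_i/∂g_i = α_i − 1, so hospital i contributes w_i if α_i > 1, else 0.
α_i > 1 for i ∈ {3}; NE contributions (0, 0, 20), G = 20.
W^NE = Σw_i − G^NE + (Σα_i)·G^NE = 44 + 1.9·20 = 82.
Planner: ∂(Σu_j)/∂g_i = Σα_j − 1 = 1.9 > 0, so everyone contributes w_i; G^SO = 44, W^SO = 44 + 1.9·44 = 127.6.
Deadweight loss = 45.6.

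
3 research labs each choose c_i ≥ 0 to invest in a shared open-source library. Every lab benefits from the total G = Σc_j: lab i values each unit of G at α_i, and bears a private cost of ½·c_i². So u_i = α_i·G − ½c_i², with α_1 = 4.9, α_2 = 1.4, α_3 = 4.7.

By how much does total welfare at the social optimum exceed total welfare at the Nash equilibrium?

84.53

Lab i's FOC: ∂u_i/∂c_i = α_i − c_i = 0, so c_i* = α_i.
NE contributions = (4.9, 1.4, 4.7); G = 11.
W^NE = (Σα)·G − ½Σα_i² = 11² − ½·48.06 = 96.97.
Planner sets c_i = Σα_j = 11 for every i, so G^SO = 3·11 = 33.
W^SO = (Σα)·G^SO − ½·3·(Σα)² = (3/2)·11² = 181.5.
Deadweight loss = W^SO − W^NE = 84.53.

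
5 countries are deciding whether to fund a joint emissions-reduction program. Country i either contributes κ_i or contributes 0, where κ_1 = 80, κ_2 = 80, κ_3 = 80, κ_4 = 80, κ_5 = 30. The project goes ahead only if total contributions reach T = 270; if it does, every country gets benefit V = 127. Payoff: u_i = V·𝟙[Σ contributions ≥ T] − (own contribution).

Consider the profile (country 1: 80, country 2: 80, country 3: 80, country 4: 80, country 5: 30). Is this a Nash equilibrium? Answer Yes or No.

Total = 350 ≥ 270: provided.
Country 1 (pledges 80, payoff 47): dropping to 0 → total 270, payoff 127. Profitable deviation.

No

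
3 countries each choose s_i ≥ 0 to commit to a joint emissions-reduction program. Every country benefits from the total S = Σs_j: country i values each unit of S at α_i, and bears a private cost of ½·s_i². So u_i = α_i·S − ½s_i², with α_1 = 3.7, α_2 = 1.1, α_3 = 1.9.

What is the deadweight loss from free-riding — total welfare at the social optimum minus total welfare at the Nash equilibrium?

Country i's FOC: ∂u_i/∂s_i = α_i − s_i = 0, so s_i* = α_i.
NE contributions = (3.7, 1.1, 1.9); S = 6.7.
W^NE = (Σα)·S − ½Σα_i² = 6.7² − ½·18.51 = 35.635.
Planner sets s_i = Σα_j = 6.7 for every i, so S^SO = 3·6.7 = 20.1.
W^SO = (Σα)·S^SO − ½·3·(Σα)² = (3/2)·6.7² = 67.335.
Deadweight loss = W^SO − W^NE = 31.7.

31.7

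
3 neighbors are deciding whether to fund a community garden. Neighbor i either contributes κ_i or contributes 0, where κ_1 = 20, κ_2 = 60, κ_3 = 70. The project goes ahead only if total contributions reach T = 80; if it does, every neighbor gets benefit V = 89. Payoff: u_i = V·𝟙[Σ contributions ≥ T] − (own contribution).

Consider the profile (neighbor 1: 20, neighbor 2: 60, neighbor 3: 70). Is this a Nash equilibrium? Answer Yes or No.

Total = 150 ≥ 80: provided.
Neighbor 1 (pledges 20, payoff 69): dropping to 0 → total 130, payoff 89. Profitable deviation.

No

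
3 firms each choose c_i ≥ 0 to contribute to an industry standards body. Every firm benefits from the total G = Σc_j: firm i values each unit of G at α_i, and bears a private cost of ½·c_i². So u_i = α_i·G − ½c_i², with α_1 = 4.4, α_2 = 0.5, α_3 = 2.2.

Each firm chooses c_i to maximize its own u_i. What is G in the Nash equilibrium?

7.1

Firm i's FOC: ∂u_i/∂c_i = α_i − c_i = 0, so c_i* = α_i.
NE contributions = (4.4, 0.5, 2.2); G = 7.1.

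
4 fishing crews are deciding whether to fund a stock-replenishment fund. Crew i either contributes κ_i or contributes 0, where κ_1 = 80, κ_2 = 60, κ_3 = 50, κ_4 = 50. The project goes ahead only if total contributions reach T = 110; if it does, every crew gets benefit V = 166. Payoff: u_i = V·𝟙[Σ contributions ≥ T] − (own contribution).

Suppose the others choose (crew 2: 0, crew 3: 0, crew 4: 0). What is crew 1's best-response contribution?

Others' total = 0. Even contributing 80 gives 80 < 110: no benefit either way.
Best response: 0.

0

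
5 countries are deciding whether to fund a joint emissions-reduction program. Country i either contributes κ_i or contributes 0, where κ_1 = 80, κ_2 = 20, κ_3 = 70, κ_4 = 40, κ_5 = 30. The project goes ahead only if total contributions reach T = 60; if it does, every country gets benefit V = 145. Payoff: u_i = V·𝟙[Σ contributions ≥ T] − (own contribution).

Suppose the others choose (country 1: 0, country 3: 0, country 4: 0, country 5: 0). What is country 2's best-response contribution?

Others' total = 0. Even contributing 20 gives 20 < 60: no benefit either way.
Best response: 0.

0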